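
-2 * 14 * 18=-504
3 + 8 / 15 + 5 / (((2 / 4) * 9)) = 209 / 45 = 4.64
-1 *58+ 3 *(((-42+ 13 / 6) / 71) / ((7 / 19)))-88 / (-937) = -58187369 / 931378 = -62.47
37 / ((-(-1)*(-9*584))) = -0.01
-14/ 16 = -7/ 8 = -0.88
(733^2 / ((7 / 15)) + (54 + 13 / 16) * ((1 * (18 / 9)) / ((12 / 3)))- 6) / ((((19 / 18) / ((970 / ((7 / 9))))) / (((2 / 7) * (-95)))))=-36923249222.94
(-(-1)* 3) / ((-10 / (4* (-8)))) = 48 / 5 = 9.60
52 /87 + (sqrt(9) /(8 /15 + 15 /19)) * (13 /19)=187 /87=2.15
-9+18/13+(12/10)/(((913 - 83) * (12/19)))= -821453/107900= -7.61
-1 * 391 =-391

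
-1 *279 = -279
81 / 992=0.08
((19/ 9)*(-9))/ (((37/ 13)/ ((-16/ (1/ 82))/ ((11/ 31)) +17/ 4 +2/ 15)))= 602044469/ 24420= 24653.75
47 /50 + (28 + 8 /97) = 140759 /4850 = 29.02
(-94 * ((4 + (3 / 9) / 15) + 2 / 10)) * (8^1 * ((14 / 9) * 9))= -400064 / 9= -44451.56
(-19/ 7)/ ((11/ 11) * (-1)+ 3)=-19/ 14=-1.36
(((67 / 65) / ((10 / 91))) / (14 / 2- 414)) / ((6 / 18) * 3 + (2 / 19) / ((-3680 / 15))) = -1639624 / 71113075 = -0.02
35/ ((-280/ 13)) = -13/ 8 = -1.62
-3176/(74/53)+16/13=-1093540/481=-2273.47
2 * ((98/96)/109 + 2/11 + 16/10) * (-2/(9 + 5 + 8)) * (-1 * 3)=515431/527560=0.98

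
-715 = -715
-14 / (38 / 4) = -28 / 19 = -1.47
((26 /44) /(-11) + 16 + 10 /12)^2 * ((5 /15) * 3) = 37100281 /131769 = 281.56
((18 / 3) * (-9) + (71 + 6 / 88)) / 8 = 2.13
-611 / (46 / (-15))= 9165 / 46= 199.24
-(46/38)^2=-529/361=-1.47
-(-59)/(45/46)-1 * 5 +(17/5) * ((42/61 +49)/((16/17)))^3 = 500359.38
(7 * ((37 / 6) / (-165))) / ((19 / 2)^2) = -518 / 178695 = -0.00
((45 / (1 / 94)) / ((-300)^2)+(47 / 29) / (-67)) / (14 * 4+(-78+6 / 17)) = -32759 / 31088000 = -0.00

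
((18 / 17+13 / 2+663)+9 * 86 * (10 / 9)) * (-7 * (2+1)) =-1092819 / 34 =-32141.74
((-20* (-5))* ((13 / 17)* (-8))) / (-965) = 2080 / 3281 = 0.63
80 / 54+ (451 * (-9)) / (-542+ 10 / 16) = 1049984 / 116937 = 8.98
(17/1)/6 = 17/6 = 2.83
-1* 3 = -3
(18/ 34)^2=81/ 289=0.28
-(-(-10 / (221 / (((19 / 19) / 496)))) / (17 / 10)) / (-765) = 5 / 71277804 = 0.00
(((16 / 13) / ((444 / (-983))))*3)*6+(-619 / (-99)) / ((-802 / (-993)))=-525834263 / 12730146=-41.31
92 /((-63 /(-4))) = 368 /63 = 5.84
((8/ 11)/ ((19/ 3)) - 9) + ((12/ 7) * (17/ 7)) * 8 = 250095/ 10241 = 24.42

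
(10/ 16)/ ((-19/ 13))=-65/ 152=-0.43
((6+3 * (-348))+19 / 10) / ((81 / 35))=-72527 / 162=-447.70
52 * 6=312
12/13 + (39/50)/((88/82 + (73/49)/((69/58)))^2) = 72091209390387/67544542106600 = 1.07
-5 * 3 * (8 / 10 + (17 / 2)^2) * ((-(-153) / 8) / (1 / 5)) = -3352995 / 32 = -104781.09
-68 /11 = -6.18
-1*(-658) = 658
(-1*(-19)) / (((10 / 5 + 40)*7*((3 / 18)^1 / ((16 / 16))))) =19 / 49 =0.39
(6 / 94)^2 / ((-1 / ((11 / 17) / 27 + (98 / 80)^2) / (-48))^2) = 1253636276281 / 57456090000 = 21.82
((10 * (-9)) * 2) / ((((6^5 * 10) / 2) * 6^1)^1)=-1 / 1296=-0.00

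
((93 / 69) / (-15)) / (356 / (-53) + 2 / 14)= 11501 / 841455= 0.01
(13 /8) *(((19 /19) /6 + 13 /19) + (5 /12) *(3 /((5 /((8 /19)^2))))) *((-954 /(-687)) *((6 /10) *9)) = 36071217 /3306760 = 10.91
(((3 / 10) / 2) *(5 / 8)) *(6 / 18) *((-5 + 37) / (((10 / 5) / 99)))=99 / 2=49.50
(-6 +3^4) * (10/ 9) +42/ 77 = 2768/ 33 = 83.88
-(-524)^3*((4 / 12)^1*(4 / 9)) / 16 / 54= 17984728 / 729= 24670.41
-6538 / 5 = -1307.60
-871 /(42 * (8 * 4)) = -871 /1344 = -0.65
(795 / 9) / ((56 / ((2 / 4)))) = 265 / 336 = 0.79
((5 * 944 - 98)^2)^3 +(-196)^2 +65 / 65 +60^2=9749439460545768065121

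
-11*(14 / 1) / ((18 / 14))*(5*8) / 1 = -43120 / 9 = -4791.11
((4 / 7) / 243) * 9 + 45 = 8509 / 189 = 45.02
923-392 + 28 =559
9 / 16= 0.56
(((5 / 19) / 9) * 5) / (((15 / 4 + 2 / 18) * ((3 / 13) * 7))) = 1300 / 55461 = 0.02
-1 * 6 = -6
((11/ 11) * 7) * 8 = 56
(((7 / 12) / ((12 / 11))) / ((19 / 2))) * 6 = 77 / 228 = 0.34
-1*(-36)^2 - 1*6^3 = -1512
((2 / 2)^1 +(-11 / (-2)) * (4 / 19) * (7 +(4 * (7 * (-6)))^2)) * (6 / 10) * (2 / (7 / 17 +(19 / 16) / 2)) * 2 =4054547328 / 51965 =78024.58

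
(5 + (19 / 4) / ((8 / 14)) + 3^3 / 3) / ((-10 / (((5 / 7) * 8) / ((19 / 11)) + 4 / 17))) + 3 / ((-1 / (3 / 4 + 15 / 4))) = -16269 / 760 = -21.41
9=9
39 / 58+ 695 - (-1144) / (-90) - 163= 1357099 / 2610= 519.96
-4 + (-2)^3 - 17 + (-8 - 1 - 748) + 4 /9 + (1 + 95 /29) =-781.28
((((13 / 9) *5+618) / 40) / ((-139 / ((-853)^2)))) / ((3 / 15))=-4094255843 / 10008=-409098.31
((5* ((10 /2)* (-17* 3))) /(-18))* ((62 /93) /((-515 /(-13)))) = 1.19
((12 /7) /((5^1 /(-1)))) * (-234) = 2808 /35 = 80.23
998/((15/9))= 2994/5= 598.80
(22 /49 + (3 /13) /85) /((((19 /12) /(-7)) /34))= -586968 /8645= -67.90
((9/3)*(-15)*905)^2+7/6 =9951153757/6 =1658525626.17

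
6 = 6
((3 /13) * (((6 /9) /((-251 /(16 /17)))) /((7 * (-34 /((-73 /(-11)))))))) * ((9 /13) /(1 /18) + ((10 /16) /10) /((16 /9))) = 3035997 /15103200112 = 0.00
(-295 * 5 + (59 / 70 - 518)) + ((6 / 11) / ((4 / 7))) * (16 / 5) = -1531609 / 770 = -1989.10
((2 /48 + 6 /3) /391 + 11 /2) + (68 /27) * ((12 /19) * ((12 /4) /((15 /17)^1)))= 29187257 /2674440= 10.91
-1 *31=-31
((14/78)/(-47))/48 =-0.00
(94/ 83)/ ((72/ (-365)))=-17155/ 2988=-5.74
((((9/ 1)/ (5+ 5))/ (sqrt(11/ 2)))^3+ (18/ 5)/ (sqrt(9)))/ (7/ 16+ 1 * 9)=2916 * sqrt(22)/ 2283875+ 96/ 755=0.13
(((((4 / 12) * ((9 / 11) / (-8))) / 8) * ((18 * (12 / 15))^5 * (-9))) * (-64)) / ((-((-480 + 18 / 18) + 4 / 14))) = -3174.73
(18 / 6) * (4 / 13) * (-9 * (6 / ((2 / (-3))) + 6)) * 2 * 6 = 3888 / 13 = 299.08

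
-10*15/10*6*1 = -90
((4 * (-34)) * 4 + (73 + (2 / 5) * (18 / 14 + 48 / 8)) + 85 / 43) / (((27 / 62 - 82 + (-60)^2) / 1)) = -43492628 / 328305215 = -0.13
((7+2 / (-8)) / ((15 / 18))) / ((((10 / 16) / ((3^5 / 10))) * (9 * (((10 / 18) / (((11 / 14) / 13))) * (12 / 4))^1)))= 72171 / 56875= 1.27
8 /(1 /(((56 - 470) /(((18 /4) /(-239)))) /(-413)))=-175904 /413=-425.92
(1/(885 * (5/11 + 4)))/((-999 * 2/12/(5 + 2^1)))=-22/2062935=-0.00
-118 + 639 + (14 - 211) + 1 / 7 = 2269 / 7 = 324.14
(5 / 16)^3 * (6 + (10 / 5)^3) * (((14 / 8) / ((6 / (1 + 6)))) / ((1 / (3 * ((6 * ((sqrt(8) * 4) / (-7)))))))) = -18375 * sqrt(2) / 1024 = -25.38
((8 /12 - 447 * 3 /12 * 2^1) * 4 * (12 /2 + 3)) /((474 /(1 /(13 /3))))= -4011 /1027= -3.91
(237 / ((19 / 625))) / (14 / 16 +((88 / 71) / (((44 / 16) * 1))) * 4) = 28045000 / 9633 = 2911.35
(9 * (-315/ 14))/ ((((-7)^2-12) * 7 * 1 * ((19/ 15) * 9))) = -675/ 9842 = -0.07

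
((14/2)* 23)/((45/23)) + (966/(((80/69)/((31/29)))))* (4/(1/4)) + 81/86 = 1608637063/112230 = 14333.40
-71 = -71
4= 4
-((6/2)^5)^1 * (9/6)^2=-2187/4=-546.75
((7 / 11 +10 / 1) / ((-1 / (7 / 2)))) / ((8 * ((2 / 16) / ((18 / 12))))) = -2457 / 44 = -55.84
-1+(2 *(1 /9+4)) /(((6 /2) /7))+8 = 707 /27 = 26.19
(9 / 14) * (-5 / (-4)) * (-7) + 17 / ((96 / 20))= -25 / 12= -2.08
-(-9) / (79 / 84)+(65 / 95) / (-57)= 817721 / 85557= 9.56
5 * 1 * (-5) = -25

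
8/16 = 1/2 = 0.50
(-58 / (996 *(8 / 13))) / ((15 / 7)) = -2639 / 59760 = -0.04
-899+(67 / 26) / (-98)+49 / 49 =-898.03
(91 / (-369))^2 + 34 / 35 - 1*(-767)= 3660161354 / 4765635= 768.03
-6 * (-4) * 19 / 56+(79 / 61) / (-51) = 8.12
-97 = -97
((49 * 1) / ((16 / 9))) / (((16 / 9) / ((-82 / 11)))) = -162729 / 1408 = -115.57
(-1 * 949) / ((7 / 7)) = -949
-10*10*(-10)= 1000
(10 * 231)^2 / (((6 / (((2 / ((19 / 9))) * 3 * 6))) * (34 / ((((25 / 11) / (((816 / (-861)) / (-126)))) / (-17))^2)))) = 60822920841046875 / 431636528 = 140912357.73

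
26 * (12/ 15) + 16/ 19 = 2056/ 95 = 21.64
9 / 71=0.13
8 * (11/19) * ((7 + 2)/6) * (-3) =-396/19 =-20.84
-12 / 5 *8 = -96 / 5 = -19.20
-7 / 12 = -0.58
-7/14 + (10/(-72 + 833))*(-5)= -861/1522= -0.57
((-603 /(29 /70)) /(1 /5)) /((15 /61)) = -858270 /29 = -29595.52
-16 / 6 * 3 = -8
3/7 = 0.43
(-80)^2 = 6400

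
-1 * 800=-800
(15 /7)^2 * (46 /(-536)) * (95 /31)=-491625 /407092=-1.21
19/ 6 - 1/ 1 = 13/ 6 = 2.17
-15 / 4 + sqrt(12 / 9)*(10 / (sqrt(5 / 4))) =6.58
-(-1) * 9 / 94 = 9 / 94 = 0.10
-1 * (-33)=33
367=367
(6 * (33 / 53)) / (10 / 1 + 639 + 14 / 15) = 2970 / 516697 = 0.01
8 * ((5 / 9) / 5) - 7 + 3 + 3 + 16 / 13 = 131 / 117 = 1.12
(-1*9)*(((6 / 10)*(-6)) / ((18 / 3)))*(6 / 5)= 162 / 25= 6.48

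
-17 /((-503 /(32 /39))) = 544 /19617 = 0.03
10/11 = 0.91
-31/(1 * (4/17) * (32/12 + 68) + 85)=-1581/5183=-0.31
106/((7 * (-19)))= -106/133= -0.80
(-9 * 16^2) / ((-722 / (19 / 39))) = 384 / 247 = 1.55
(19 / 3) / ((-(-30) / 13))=247 / 90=2.74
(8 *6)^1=48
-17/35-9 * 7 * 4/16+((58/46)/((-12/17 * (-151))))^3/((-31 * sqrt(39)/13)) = -2273/140-119823157 * sqrt(39)/6731952401631168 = -16.24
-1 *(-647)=647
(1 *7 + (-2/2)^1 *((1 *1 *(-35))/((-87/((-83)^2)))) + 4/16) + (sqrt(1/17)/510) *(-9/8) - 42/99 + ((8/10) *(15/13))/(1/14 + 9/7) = -2613340853/945516 - 3 *sqrt(17)/23120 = -2763.93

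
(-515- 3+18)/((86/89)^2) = -535.49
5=5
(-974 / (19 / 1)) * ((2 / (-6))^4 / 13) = -974 / 20007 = -0.05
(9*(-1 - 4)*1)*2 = -90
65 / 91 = 5 / 7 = 0.71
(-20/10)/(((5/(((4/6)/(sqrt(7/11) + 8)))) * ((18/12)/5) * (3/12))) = -2816/6273 + 32 * sqrt(77)/6273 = -0.40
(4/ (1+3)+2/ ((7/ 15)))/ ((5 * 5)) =37/ 175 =0.21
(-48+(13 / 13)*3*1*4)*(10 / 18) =-20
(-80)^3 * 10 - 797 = -5120797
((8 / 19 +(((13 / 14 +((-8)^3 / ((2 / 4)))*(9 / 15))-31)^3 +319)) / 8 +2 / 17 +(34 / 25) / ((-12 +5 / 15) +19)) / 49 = -326211908289510561 / 477722168000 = -682848.59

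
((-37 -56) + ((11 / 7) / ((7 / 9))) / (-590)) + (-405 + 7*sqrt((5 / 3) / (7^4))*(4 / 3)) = -14397279 / 28910 + 4*sqrt(15) / 63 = -497.76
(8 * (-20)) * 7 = -1120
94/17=5.53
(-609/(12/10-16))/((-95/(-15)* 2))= 9135/2812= 3.25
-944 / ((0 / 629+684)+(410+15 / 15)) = -944 / 1095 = -0.86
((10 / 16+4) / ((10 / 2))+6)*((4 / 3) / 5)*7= 1939 / 150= 12.93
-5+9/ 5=-16/ 5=-3.20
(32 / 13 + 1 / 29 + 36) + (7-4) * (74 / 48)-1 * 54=-10.88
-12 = -12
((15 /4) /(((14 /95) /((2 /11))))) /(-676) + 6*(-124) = -154908177 /208208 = -744.01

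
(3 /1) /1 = 3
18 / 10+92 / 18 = 311 / 45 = 6.91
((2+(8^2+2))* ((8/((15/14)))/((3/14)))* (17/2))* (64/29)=58003456/1305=44447.09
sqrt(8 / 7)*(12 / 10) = 12*sqrt(14) / 35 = 1.28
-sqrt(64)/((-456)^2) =-1/25992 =-0.00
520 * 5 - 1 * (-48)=2648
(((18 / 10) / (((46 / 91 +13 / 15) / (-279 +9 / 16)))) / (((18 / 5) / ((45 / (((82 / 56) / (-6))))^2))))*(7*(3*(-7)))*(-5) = -7982911442756250 / 3148513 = -2535454496.38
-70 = -70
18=18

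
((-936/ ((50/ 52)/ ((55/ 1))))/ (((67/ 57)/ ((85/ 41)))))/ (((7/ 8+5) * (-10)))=1037589696/ 645545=1607.31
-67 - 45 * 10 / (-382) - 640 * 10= -1234972 / 191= -6465.82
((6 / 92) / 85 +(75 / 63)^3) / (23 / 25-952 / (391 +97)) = -18642067565 / 11384584344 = -1.64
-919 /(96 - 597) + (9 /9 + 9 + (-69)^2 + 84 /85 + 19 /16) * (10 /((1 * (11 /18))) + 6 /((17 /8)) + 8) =4133669475169 /31853580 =129770.95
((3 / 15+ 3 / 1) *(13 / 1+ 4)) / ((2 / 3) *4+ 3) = 48 / 5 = 9.60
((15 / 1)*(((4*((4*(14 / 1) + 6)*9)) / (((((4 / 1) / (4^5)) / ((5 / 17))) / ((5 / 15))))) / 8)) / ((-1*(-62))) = 28800 / 17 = 1694.12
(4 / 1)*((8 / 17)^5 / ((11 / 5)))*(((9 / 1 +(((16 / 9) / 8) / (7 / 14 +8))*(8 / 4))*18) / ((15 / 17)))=363069440 / 46855281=7.75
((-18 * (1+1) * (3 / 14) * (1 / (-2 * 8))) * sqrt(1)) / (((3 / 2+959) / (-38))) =-0.02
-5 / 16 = -0.31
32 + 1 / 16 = 513 / 16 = 32.06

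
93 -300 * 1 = -207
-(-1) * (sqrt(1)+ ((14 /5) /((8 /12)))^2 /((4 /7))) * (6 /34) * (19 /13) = 181659 /22100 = 8.22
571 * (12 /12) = 571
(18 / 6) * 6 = 18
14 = 14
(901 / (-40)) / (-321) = 901 / 12840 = 0.07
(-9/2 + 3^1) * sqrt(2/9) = -sqrt(2)/2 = -0.71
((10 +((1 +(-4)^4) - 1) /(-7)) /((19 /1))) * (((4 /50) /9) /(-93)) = 4 /29925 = 0.00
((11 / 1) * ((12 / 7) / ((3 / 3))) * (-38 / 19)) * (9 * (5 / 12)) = -990 / 7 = -141.43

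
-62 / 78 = -31 / 39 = -0.79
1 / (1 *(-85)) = -1 / 85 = -0.01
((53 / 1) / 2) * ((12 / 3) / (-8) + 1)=53 / 4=13.25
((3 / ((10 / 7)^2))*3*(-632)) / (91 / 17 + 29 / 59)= -11647839 / 24425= -476.88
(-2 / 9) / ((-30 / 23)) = 23 / 135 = 0.17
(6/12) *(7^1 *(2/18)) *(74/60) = 259/540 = 0.48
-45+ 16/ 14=-307/ 7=-43.86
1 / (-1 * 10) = -1 / 10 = -0.10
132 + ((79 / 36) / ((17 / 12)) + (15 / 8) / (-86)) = 133.53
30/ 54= 5/ 9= 0.56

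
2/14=1/7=0.14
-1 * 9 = -9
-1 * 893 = -893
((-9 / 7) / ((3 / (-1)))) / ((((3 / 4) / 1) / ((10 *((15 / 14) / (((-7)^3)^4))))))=300 / 678223072849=0.00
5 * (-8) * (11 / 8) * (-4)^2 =-880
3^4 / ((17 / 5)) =405 / 17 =23.82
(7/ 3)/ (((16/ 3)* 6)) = 0.07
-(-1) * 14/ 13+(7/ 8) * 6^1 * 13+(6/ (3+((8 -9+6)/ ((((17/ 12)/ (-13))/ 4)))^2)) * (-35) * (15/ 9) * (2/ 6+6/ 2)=105234314605/ 1518701652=69.29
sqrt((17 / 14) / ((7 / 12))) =sqrt(102) / 7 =1.44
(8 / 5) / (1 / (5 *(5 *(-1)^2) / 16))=5 / 2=2.50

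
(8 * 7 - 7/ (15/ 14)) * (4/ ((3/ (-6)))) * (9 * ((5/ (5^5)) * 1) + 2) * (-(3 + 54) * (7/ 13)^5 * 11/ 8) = 3281452496014/ 1160290625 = 2828.13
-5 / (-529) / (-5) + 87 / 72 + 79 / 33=167605 / 46552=3.60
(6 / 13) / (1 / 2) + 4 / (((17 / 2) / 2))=412 / 221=1.86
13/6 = 2.17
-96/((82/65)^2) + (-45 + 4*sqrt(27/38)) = -177045/1681 + 6*sqrt(114)/19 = -101.95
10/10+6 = 7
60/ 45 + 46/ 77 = 1.93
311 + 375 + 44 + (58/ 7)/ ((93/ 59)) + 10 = 485162/ 651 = 745.26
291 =291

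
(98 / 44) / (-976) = -49 / 21472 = -0.00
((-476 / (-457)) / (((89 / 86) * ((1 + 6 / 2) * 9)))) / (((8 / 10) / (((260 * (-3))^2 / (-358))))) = -432386500 / 7280467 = -59.39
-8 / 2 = -4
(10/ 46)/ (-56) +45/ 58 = 28835/ 37352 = 0.77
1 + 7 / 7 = 2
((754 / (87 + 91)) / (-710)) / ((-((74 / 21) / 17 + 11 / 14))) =134589 / 22400855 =0.01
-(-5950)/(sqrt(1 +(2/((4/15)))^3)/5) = 3500 * sqrt(6766)/199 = 1446.71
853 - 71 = 782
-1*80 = -80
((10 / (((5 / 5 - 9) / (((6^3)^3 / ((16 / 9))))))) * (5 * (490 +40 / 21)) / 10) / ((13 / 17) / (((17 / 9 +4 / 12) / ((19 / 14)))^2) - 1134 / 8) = 28676410560000 / 2327707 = 12319596.31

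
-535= -535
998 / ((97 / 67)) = 66866 / 97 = 689.34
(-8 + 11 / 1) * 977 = 2931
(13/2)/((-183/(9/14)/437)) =-17043/1708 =-9.98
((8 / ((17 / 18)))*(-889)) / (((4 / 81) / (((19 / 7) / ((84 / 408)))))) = -14072616 / 7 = -2010373.71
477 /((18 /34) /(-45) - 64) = -40545 /5441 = -7.45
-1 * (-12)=12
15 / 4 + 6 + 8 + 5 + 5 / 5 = 23.75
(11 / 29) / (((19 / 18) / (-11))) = -3.95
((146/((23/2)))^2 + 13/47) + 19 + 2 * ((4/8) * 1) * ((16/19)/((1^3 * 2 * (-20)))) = 426185064/2361985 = 180.44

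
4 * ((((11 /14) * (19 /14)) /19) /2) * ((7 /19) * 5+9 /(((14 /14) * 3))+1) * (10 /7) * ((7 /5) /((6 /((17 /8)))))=6919 /14896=0.46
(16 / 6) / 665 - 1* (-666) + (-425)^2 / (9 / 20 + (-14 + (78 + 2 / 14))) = 62463797654 / 18040785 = 3462.37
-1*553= -553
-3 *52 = -156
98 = 98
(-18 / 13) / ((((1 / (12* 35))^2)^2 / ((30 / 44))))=-4200789600000 / 143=-29376151048.95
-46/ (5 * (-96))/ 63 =23/ 15120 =0.00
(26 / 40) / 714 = 13 / 14280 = 0.00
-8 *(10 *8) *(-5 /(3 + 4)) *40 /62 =64000 /217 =294.93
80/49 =1.63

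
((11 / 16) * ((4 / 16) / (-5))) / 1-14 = -4491 / 320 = -14.03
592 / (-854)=-296 / 427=-0.69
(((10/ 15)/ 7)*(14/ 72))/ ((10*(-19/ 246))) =-41/ 1710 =-0.02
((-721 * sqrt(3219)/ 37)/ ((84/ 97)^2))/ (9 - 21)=969127 * sqrt(3219)/ 447552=122.86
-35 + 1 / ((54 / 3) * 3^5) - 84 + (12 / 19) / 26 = -128538491 / 1080378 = -118.98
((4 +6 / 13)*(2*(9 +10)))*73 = 160892 / 13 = 12376.31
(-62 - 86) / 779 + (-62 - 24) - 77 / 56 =-545705 / 6232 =-87.56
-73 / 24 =-3.04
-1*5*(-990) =4950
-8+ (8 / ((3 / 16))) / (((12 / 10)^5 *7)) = -28324 / 5103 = -5.55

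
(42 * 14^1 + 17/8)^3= 105220897361/512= 205509565.16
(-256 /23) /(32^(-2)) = -11397.57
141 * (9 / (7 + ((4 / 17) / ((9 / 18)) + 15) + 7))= 7191 / 167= 43.06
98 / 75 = 1.31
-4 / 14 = -2 / 7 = -0.29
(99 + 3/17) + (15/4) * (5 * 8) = 4236/17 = 249.18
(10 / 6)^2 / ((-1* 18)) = -25 / 162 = -0.15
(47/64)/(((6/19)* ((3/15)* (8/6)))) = 4465/512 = 8.72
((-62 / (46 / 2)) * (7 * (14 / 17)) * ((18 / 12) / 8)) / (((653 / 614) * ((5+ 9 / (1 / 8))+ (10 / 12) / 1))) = -4196997 / 119235841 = -0.04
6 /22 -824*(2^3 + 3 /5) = -389737 /55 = -7086.13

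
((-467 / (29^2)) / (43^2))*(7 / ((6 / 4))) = -0.00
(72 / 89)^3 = 0.53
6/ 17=0.35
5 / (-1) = -5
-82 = -82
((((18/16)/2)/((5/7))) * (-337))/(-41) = 21231/3280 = 6.47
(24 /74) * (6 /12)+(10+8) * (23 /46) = 9.16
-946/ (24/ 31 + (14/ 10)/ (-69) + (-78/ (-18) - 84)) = 1686245/ 140662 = 11.99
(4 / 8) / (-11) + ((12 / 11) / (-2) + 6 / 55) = -0.48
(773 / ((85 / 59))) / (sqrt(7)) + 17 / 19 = 17 / 19 + 45607* sqrt(7) / 595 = 203.69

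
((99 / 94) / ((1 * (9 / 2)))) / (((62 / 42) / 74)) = 17094 / 1457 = 11.73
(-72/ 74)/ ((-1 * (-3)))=-0.32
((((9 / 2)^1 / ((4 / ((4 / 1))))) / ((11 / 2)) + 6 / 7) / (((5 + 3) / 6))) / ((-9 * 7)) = -43 / 2156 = -0.02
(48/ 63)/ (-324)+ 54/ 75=30518/ 42525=0.72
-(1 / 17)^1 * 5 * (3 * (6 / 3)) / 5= -6 / 17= -0.35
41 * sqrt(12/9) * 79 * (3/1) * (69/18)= 74497 * sqrt(3)/3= 43010.86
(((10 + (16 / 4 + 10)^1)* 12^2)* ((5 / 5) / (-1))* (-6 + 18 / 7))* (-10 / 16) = -7405.71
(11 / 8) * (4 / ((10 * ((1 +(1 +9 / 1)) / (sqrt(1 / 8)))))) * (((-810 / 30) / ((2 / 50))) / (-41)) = 135 * sqrt(2) / 656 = 0.29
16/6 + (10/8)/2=79/24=3.29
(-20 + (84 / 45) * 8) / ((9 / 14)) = -1064 / 135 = -7.88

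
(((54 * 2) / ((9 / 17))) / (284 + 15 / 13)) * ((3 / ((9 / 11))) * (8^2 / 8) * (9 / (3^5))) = 7072 / 9099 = 0.78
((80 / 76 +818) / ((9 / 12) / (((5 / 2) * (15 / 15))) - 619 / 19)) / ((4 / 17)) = -661385 / 6133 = -107.84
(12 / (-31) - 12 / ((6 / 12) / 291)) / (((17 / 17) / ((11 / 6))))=-396946 / 31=-12804.71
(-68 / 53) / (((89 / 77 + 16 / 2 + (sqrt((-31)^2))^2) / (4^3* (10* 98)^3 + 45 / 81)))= -34616766289490 / 434547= -79661731.16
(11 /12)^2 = 0.84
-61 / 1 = -61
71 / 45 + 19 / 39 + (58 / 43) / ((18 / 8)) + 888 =890.66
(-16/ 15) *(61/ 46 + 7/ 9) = -6968/ 3105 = -2.24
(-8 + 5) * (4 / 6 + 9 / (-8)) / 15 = 11 / 120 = 0.09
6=6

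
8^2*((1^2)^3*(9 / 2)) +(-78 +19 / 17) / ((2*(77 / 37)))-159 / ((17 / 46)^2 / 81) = -4184806831 / 44506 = -94027.93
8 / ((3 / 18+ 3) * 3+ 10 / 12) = 24 / 31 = 0.77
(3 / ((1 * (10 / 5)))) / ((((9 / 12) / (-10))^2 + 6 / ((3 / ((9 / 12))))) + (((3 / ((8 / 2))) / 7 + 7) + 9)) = 16800 / 197263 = 0.09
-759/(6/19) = -4807/2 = -2403.50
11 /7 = 1.57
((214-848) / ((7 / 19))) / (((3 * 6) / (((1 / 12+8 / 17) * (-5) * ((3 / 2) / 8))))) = 3402995 / 68544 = 49.65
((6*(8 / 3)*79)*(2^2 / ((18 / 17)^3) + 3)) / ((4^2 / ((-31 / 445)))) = -22743863 / 648810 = -35.05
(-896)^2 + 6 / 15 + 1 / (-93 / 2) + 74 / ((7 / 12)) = 802943.24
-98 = -98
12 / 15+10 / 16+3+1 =217 / 40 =5.42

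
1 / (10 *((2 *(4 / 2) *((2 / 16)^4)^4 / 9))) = 316659348799488 / 5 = 63331869759897.60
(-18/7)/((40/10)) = -9/14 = -0.64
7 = 7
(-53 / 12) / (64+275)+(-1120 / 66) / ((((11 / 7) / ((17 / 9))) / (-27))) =271085107 / 492228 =550.73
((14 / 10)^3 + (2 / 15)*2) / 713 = 1129 / 267375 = 0.00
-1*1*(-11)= 11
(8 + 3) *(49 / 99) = 49 / 9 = 5.44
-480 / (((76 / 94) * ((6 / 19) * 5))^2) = -4418 / 15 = -294.53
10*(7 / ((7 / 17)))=170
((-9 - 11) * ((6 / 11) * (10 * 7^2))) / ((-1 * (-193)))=-58800 / 2123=-27.70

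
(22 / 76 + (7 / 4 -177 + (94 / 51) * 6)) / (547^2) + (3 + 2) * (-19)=-36725124421 / 386578028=-95.00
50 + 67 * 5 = 385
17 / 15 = 1.13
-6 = -6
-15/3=-5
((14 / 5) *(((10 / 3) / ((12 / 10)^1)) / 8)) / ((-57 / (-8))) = 70 / 513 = 0.14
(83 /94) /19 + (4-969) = -964.95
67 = 67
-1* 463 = -463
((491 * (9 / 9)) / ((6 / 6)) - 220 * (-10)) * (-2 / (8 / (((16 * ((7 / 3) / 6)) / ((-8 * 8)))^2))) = -14651 / 2304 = -6.36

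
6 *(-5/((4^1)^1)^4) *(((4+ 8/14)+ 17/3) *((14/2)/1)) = -1075/128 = -8.40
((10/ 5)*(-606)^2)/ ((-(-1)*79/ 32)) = 23503104/ 79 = 297507.65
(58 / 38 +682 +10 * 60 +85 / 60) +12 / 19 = 293111 / 228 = 1285.57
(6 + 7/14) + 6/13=181/26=6.96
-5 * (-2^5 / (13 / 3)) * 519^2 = 9945636.92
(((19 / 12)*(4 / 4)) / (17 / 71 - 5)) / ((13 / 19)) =-0.49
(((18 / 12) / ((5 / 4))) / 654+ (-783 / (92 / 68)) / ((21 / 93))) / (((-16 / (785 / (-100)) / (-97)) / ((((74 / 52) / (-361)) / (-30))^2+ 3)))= 1958265131836816245299 / 5351587555860000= 365922.28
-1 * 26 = -26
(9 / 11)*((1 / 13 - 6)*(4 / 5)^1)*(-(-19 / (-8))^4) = 8210223 / 66560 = 123.35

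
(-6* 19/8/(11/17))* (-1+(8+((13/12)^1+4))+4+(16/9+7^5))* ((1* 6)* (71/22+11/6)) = -32671793995/2904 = -11250617.77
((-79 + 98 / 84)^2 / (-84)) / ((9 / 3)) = -218089 / 9072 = -24.04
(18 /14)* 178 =1602 /7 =228.86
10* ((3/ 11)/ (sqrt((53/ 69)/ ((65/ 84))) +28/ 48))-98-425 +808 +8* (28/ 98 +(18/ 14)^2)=8640* sqrt(554645)/ 1544851 +3223332625/ 10813957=302.24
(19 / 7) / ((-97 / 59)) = -1121 / 679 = -1.65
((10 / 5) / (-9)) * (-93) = 62 / 3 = 20.67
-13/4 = -3.25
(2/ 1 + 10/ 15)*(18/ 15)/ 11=16/ 55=0.29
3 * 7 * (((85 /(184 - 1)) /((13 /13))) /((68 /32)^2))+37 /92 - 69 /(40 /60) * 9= -88624377 /95404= -928.94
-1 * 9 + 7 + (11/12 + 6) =59/12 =4.92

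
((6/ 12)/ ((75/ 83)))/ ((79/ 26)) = 1079/ 5925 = 0.18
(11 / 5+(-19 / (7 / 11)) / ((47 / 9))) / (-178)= 2893 / 146405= 0.02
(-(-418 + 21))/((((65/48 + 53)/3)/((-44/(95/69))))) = -173562048/247855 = -700.26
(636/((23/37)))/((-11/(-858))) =1835496/23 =79804.17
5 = 5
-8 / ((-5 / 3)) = 24 / 5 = 4.80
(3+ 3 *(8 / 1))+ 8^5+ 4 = 32799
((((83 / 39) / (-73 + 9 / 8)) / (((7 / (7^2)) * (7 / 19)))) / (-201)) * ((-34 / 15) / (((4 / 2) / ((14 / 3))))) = -3002608 / 202834125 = -0.01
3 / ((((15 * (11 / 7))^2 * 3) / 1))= 0.00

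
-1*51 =-51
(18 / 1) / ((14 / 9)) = 81 / 7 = 11.57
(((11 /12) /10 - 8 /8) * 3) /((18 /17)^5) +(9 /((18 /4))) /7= -932185451 /529079040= -1.76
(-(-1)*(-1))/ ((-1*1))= 1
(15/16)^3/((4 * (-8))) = -3375/131072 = -0.03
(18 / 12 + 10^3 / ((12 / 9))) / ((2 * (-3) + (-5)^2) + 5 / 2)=1503 / 43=34.95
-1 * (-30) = 30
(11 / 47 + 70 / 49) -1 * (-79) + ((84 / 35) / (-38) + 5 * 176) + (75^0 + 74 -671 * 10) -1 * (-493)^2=-7773849884 / 31255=-248723.40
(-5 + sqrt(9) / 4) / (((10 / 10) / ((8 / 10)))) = -17 / 5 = -3.40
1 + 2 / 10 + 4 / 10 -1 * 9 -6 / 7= -289 / 35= -8.26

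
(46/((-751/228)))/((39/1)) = -3496/9763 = -0.36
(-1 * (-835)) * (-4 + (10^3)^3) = 834999996660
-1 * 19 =-19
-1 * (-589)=589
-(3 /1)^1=-3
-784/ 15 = -52.27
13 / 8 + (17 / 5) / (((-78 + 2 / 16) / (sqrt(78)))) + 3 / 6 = 1.74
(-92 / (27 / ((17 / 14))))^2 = 611524 / 35721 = 17.12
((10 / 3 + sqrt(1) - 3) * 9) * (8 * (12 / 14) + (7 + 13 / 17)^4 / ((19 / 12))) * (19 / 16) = 19183662252 / 584647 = 32812.38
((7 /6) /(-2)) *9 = -21 /4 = -5.25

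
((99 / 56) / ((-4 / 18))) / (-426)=297 / 15904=0.02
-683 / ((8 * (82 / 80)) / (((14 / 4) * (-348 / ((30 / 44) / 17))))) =103709452 / 41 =2529498.83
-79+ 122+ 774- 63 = 754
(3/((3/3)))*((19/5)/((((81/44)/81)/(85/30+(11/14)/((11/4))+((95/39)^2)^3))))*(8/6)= 141803.34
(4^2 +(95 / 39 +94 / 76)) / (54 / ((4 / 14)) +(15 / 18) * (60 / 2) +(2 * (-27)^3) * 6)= -29155 / 349725324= -0.00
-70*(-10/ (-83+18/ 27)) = -2100/ 247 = -8.50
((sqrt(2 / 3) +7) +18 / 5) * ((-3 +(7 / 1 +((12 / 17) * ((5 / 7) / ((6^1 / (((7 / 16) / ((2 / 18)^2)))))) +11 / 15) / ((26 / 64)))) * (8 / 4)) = 87088 * sqrt(6) / 9945 +4615664 / 16575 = 299.92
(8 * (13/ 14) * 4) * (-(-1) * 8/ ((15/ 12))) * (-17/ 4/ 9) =-28288/ 315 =-89.80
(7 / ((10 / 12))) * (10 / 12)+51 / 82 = 625 / 82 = 7.62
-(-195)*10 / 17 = 1950 / 17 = 114.71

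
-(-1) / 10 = 1 / 10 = 0.10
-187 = -187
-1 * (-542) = 542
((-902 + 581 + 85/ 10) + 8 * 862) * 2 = 13167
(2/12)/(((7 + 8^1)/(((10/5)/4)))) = 1/180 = 0.01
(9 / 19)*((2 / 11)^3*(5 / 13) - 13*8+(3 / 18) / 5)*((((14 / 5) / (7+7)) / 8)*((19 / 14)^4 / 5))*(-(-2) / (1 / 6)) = -475918292781 / 47479432000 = -10.02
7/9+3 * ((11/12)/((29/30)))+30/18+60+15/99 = 65.44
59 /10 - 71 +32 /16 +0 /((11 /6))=-631 /10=-63.10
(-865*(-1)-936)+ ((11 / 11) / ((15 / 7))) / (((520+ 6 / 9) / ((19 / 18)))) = -9981047 / 140580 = -71.00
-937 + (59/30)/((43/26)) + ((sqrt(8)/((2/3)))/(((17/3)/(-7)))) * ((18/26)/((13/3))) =-936.65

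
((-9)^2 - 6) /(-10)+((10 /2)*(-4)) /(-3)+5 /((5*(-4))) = -13 /12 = -1.08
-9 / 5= -1.80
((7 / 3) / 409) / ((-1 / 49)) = -343 / 1227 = -0.28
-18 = -18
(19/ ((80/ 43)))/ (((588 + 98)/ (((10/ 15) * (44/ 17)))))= 8987/ 349860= 0.03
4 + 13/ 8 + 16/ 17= 6.57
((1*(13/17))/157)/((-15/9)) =-39/13345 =-0.00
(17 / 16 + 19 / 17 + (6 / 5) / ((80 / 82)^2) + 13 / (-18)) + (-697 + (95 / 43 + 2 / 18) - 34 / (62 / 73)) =-597157099943 / 815796000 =-731.99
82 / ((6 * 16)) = 41 / 48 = 0.85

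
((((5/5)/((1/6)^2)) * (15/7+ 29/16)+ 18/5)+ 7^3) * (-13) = -889967/140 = -6356.91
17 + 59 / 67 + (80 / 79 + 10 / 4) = 226469 / 10586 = 21.39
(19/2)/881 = 19/1762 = 0.01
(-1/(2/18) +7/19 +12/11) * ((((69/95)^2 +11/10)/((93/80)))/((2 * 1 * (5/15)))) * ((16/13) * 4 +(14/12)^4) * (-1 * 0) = 0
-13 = -13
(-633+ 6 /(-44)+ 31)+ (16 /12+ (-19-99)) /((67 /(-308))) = -291047 /4422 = -65.82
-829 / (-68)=12.19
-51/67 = -0.76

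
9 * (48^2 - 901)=12627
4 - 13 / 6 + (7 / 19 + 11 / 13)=4517 / 1482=3.05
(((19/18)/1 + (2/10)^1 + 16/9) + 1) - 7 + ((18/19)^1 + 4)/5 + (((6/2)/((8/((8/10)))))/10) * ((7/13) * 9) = -135737/74100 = -1.83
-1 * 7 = -7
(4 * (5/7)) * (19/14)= 190/49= 3.88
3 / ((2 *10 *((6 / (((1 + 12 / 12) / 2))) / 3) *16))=3 / 640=0.00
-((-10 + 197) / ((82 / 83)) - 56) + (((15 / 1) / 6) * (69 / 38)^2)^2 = -22343103663 / 341962304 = -65.34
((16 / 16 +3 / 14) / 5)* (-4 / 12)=-0.08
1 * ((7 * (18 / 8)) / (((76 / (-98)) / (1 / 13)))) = -3087 / 1976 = -1.56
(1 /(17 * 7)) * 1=1 /119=0.01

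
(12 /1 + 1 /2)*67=1675 /2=837.50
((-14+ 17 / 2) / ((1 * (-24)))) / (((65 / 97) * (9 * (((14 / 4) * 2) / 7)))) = 1067 / 28080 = 0.04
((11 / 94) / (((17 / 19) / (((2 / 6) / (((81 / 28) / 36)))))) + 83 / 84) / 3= 924565 / 1812132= 0.51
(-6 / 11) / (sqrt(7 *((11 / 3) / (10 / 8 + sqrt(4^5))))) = -3 *sqrt(627) / 121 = -0.62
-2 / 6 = -1 / 3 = -0.33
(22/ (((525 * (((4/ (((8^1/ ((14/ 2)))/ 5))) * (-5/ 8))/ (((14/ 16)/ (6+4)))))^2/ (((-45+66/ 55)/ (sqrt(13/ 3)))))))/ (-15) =1606 * sqrt(39)/ 1399658203125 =0.00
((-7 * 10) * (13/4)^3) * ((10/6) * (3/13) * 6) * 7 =-621075/16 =-38817.19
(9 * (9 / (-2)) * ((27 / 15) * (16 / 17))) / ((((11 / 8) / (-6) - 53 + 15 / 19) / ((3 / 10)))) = 7978176 / 20325625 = 0.39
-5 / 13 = -0.38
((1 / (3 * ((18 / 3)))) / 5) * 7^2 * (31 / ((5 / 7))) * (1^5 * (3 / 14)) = 1519 / 300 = 5.06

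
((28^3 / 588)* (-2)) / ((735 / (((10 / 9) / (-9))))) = 64 / 5103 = 0.01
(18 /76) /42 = 3 /532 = 0.01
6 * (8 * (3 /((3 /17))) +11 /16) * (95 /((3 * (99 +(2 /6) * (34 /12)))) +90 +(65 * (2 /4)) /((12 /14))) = 105167.51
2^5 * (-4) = -128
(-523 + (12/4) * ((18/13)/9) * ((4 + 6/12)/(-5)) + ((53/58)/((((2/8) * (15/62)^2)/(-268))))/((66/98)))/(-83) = 71025781654/232335675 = 305.70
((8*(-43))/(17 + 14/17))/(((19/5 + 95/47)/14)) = -46.42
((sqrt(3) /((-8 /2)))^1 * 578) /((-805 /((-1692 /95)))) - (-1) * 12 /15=4 /5 - 244494 * sqrt(3) /76475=-4.74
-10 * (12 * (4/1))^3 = -1105920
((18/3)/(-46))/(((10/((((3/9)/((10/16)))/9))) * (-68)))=1/87975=0.00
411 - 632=-221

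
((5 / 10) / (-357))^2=1 / 509796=0.00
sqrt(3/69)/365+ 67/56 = sqrt(23)/8395+ 67/56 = 1.20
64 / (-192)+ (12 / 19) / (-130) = -1253 / 3705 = -0.34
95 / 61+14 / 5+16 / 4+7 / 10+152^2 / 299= 3149083 / 36478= 86.33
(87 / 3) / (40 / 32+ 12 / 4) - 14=-122 / 17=-7.18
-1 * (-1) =1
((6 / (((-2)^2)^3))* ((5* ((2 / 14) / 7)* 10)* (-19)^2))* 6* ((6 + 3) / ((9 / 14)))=81225 / 28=2900.89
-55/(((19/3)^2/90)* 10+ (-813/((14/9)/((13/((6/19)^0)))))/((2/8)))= 0.00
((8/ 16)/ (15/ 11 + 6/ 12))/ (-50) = -11/ 2050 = -0.01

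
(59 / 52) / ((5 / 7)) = 413 / 260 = 1.59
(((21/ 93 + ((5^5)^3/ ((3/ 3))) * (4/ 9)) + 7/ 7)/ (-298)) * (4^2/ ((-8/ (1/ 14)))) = 6502093.99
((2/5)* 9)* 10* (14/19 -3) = -1548/19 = -81.47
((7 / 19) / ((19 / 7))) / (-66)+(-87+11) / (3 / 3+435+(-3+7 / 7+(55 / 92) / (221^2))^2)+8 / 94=-7373003271599896943 / 82216882023220947390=-0.09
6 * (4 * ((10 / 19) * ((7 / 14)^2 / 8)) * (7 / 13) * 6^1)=315 / 247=1.28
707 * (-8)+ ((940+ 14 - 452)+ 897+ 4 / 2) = -4255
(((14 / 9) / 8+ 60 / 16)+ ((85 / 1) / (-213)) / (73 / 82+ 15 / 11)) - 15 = -29184277 / 2598174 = -11.23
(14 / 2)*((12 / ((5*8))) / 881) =21 / 8810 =0.00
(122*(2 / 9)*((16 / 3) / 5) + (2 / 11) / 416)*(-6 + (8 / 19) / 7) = -705666473 / 4108104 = -171.77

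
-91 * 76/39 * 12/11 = -2128/11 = -193.45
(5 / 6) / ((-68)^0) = 5 / 6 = 0.83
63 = 63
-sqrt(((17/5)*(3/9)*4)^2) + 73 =1027/15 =68.47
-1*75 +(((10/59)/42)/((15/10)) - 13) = -88.00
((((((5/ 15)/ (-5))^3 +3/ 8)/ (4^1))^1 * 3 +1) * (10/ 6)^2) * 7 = 322819/ 12960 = 24.91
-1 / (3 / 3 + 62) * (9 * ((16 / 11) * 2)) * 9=-288 / 77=-3.74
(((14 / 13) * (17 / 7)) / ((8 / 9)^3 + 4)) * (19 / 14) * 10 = 1177335 / 155974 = 7.55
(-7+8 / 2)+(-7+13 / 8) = -67 / 8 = -8.38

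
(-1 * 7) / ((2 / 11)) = -38.50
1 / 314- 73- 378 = -141613 / 314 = -451.00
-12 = -12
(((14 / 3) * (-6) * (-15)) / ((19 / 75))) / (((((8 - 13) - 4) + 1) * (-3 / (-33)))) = -86625 / 38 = -2279.61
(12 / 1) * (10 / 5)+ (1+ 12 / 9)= 79 / 3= 26.33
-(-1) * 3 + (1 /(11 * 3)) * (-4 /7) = 689 /231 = 2.98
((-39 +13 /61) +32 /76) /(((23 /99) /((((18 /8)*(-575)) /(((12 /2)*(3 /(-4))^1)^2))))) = 10550.60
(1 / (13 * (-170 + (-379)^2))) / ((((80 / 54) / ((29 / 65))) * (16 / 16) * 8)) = 783 / 38794558400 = 0.00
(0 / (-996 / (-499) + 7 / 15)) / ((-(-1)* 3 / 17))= 0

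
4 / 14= 2 / 7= 0.29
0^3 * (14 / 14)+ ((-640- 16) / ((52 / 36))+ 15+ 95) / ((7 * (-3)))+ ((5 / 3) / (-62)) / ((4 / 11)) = 16.31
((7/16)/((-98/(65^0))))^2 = 1/50176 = 0.00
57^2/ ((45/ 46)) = 16606/ 5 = 3321.20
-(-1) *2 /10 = 1 /5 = 0.20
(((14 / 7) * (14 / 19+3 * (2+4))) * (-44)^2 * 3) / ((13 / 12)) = 49623552 / 247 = 200905.07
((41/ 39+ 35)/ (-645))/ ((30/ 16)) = -11248/ 377325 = -0.03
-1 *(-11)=11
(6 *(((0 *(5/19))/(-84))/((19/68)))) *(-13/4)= 0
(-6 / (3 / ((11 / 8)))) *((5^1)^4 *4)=-6875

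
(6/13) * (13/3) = 2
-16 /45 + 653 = 29369 /45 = 652.64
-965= -965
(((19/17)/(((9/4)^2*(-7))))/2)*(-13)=1976/9639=0.21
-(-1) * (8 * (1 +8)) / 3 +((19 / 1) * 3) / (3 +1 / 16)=2088 / 49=42.61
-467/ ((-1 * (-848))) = -467/ 848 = -0.55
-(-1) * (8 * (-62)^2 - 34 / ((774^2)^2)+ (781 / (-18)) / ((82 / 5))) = 226231828063944629 / 7357287102408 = 30749.35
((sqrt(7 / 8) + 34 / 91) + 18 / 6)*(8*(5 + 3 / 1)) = 275.78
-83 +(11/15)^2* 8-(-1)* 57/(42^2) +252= 7644053/44100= 173.33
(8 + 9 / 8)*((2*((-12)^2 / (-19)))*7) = -18396 / 19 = -968.21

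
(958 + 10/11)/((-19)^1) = -10548/209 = -50.47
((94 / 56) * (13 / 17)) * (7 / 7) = 611 / 476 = 1.28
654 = 654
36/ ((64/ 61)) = 549/ 16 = 34.31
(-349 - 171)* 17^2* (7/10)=-105196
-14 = -14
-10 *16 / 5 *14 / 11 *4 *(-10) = 17920 / 11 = 1629.09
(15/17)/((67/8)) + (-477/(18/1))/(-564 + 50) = 183727/1170892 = 0.16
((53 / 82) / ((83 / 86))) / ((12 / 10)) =11395 / 20418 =0.56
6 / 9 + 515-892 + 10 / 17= -19163 / 51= -375.75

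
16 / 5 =3.20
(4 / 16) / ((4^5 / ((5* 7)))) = 35 / 4096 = 0.01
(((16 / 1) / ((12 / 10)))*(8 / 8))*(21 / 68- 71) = -48070 / 51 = -942.55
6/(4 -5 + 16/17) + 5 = -97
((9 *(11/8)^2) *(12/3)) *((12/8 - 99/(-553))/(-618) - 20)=-1361.43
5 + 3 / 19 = 98 / 19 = 5.16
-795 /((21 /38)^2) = -382660 /147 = -2603.13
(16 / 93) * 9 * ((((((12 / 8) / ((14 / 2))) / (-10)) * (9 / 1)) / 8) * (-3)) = 243 / 2170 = 0.11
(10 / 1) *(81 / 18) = 45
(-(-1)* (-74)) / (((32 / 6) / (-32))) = 444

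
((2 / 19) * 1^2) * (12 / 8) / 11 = 3 / 209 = 0.01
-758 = -758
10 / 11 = 0.91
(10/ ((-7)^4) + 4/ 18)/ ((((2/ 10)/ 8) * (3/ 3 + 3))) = 48920/ 21609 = 2.26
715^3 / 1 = 365525875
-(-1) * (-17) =-17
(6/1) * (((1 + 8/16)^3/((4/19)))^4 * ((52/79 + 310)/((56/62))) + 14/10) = 56455252765161513/414187520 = 136303606.55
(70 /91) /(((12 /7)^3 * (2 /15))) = 8575 /7488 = 1.15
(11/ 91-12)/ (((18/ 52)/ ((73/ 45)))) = -157826/ 2835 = -55.67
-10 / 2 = -5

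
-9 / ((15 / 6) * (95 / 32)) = -576 / 475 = -1.21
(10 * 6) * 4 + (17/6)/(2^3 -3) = 7217/30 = 240.57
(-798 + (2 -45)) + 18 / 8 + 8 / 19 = -63713 / 76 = -838.33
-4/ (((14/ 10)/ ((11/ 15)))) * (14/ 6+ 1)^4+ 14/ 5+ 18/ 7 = -2154316/ 8505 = -253.30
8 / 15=0.53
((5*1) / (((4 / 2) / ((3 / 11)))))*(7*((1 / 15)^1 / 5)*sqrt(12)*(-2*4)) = -56*sqrt(3) / 55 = -1.76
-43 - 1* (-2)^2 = -47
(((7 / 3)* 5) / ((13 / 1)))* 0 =0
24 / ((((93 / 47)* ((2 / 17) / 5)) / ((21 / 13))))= 335580 / 403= 832.70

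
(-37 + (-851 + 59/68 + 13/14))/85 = -421833/40460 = -10.43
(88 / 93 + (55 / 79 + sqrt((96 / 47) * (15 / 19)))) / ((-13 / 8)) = -96536 / 95511 -96 * sqrt(8930) / 11609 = -1.79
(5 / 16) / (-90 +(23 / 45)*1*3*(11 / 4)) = -75 / 20588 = -0.00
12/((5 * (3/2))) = 8/5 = 1.60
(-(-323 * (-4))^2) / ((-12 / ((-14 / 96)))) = -730303 / 36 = -20286.19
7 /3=2.33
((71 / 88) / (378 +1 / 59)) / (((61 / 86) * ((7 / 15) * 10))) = 540381 / 838057528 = 0.00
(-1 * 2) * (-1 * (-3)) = -6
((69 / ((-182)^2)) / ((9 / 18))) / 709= 0.00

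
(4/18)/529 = 2/4761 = 0.00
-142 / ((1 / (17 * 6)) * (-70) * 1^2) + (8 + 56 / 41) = 310362 / 1435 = 216.28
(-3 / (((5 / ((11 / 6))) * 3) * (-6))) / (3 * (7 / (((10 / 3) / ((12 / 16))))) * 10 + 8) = 11 / 9945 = 0.00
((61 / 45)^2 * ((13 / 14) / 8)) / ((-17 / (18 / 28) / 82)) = -1983293 / 2998800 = -0.66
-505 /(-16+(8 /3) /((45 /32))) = 68175 /1904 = 35.81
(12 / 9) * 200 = 800 / 3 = 266.67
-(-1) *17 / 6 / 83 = 17 / 498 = 0.03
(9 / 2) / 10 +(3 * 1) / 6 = 19 / 20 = 0.95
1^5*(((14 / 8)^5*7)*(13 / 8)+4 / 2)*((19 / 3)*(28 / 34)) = 205594193 / 208896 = 984.19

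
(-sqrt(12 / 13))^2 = 0.92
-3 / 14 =-0.21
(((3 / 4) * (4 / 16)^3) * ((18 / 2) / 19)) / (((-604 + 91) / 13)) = -13 / 92416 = -0.00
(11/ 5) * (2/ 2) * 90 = 198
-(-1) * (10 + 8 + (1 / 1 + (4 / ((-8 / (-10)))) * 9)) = 64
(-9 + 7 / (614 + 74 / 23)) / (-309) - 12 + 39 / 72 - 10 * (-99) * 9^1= 11152614323 / 1253304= 8898.57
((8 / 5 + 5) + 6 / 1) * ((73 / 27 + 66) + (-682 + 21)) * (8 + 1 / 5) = -4589704 / 75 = -61196.05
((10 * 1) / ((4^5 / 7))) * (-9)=-315 / 512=-0.62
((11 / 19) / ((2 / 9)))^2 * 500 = 1225125 / 361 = 3393.70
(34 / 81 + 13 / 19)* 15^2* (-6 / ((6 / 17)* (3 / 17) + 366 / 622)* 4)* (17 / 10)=-10383900628 / 666729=-15574.39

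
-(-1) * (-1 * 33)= -33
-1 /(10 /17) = -17 /10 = -1.70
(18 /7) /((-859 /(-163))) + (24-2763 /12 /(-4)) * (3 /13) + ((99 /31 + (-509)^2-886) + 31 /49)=70081116928663 /271402768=258218.14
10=10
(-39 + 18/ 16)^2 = 91809/ 64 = 1434.52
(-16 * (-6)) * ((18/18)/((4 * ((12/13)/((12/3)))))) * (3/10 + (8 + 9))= 8996/5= 1799.20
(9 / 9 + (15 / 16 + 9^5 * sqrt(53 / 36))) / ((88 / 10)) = 155 / 704 + 98415 * sqrt(53) / 88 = 8141.95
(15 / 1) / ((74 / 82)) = 615 / 37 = 16.62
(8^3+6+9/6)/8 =1039/16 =64.94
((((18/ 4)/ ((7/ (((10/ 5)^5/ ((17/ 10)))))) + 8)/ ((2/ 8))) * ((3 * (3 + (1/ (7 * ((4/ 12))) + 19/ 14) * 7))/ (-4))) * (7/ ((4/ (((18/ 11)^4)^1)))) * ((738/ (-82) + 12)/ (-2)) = 4378601448/ 248897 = 17592.02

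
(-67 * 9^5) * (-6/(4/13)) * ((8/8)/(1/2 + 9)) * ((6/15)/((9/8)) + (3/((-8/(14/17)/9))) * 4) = -141145671069/1615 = -87396700.35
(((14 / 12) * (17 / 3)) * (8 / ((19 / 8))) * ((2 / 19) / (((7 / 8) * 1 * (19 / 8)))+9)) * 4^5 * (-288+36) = -356731977728 / 6859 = -52009327.56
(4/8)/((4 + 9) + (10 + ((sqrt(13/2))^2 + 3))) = 1/65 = 0.02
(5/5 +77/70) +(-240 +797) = 5591/10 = 559.10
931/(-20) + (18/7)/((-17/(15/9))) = -111389/2380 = -46.80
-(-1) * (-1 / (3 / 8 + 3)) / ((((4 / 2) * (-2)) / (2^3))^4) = -128 / 27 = -4.74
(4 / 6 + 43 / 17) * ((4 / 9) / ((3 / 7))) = 4564 / 1377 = 3.31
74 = 74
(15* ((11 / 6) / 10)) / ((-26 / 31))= -3.28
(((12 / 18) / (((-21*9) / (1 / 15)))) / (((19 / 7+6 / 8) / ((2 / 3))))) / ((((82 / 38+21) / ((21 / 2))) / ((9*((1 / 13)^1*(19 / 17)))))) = -0.00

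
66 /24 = 11 /4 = 2.75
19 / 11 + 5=74 / 11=6.73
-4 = -4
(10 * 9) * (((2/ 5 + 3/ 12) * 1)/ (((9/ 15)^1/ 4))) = 390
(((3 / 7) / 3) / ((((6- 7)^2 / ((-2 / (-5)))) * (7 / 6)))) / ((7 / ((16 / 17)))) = 192 / 29155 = 0.01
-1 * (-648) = 648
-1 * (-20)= 20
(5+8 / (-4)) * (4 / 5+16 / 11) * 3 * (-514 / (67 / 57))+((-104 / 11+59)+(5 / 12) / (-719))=-280530750029 / 31794180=-8823.34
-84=-84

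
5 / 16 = 0.31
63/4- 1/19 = 1193/76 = 15.70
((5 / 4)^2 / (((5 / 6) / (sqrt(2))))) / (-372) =-5 * sqrt(2) / 992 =-0.01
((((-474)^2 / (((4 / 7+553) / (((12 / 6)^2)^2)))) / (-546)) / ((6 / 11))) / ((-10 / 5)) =549208 / 50375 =10.90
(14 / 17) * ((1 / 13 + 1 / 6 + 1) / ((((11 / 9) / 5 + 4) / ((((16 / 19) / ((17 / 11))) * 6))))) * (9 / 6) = 16133040 / 13634153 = 1.18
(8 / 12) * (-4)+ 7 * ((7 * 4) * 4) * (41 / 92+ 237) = 186154.72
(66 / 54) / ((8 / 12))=11 / 6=1.83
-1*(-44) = 44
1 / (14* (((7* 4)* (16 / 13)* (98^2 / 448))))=13 / 134456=0.00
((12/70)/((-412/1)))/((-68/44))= 33/122570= 0.00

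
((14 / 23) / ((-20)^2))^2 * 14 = 343 / 10580000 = 0.00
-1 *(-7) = 7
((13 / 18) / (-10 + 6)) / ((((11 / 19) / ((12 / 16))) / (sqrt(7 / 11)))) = -247 * sqrt(77) / 11616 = -0.19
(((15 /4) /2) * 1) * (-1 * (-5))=75 /8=9.38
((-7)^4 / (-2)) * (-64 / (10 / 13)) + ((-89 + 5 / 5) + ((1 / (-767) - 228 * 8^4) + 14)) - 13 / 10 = -6397406649 / 7670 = -834081.70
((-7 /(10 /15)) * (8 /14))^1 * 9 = -54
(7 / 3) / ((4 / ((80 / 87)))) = 140 / 261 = 0.54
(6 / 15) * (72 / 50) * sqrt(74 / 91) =72 * sqrt(6734) / 11375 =0.52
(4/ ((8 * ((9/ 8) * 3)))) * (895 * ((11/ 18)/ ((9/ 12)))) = 78760/ 729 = 108.04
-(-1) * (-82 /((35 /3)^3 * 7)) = -2214 /300125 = -0.01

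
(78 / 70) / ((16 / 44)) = 429 / 140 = 3.06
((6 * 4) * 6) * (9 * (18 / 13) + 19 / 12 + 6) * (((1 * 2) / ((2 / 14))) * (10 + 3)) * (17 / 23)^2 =151822104 / 529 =286998.31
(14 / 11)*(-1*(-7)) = 8.91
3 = 3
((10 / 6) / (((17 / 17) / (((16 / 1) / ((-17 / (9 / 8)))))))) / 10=-3 / 17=-0.18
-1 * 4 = -4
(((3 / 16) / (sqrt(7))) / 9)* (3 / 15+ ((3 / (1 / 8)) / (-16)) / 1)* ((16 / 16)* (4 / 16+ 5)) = -13* sqrt(7) / 640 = -0.05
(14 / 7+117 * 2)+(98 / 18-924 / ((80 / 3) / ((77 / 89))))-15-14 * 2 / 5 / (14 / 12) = 614099 / 3204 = 191.67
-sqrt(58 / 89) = -sqrt(5162) / 89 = -0.81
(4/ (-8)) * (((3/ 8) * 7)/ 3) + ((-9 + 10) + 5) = 89/ 16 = 5.56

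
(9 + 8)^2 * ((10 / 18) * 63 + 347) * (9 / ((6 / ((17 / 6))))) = 938383 / 2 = 469191.50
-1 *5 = -5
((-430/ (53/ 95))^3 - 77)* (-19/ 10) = 1295179186182051/ 1488770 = 869965935.76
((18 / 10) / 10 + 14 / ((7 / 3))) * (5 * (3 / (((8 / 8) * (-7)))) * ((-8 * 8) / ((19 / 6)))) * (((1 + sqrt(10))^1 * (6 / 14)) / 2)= 266976 / 4655 + 266976 * sqrt(10) / 4655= 238.72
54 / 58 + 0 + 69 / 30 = 937 / 290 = 3.23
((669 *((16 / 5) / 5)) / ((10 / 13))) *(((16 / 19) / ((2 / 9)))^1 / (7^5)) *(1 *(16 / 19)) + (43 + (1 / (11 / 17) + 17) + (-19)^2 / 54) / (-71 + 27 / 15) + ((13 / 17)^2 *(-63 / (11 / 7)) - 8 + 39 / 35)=-127811962539084373 / 4095199998256500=-31.21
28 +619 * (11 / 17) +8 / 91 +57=751250 / 1547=485.62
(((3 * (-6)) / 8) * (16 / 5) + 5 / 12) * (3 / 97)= -407 / 1940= -0.21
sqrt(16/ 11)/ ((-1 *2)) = -2 *sqrt(11)/ 11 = -0.60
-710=-710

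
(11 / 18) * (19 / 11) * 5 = 95 / 18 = 5.28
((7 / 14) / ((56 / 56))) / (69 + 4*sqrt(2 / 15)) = 1035 / 142766 - 2*sqrt(30) / 71383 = 0.01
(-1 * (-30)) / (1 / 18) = 540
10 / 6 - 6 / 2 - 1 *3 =-13 / 3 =-4.33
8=8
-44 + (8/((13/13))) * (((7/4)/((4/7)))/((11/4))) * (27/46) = -9809/253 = -38.77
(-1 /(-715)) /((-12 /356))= -89 /2145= -0.04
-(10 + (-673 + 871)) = -208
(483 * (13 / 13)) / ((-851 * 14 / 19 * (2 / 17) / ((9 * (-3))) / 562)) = 7351803 / 74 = 99348.69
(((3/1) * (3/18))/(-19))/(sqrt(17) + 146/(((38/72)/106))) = -278568/310400516359 + 19 * sqrt(17)/620801032718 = -0.00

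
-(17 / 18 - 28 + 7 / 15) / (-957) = -2393 / 86130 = -0.03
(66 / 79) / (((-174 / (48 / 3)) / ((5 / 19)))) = -0.02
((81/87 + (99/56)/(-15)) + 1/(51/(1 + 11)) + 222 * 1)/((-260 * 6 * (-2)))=30789611/430684800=0.07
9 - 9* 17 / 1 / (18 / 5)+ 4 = -59 / 2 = -29.50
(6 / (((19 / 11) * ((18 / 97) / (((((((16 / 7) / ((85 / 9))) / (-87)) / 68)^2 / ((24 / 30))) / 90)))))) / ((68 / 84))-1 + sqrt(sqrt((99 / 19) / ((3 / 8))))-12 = -11.07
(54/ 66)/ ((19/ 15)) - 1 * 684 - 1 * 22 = -147419/ 209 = -705.35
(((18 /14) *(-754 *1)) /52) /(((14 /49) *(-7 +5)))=261 /8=32.62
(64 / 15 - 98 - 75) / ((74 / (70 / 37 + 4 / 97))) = -8780039 / 1991895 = -4.41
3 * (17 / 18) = 17 / 6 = 2.83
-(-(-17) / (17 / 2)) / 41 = -2 / 41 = -0.05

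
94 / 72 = 47 / 36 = 1.31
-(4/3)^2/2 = -8/9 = -0.89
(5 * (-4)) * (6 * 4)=-480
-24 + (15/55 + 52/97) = -23.19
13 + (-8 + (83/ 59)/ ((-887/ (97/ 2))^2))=929168367/ 185677484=5.00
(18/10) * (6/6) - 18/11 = 9/55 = 0.16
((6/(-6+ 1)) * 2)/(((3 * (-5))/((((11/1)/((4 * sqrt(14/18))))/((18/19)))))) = 209 * sqrt(7)/1050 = 0.53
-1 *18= -18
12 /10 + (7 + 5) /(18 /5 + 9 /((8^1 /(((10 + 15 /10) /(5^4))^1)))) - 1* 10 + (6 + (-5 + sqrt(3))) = -270691 /60345 + sqrt(3) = -2.75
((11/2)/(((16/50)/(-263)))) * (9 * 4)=-650925/4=-162731.25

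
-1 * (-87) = 87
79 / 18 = 4.39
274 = 274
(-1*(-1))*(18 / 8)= 9 / 4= 2.25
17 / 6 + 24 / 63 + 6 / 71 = 3279 / 994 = 3.30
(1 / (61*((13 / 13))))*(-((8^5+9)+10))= -32787 / 61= -537.49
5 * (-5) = -25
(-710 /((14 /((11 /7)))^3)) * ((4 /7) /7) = -472505 /5764801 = -0.08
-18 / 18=-1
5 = 5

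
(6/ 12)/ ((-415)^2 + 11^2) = 1/ 344692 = 0.00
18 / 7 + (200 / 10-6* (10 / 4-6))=305 / 7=43.57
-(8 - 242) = 234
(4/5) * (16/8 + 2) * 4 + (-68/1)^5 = -7269667776/5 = -1453933555.20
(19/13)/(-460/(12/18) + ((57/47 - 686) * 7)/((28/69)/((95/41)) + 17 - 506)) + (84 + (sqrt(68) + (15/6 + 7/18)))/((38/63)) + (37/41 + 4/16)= 63 * sqrt(17)/19 + 602521675657109759/4149514815514380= 158.87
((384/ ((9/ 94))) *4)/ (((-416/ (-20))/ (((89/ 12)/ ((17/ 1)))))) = 336.49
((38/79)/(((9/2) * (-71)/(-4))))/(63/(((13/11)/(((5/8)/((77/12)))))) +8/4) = 7904/9439947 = 0.00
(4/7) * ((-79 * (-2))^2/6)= 49928/21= 2377.52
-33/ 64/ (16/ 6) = -99/ 512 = -0.19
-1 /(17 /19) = -19 /17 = -1.12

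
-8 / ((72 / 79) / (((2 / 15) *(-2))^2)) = -1264 / 2025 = -0.62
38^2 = 1444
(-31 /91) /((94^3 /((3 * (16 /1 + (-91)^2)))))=-771621 /75583144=-0.01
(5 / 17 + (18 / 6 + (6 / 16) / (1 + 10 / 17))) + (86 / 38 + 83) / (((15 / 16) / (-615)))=-1300687181 / 23256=-55929.10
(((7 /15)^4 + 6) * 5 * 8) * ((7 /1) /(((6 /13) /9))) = 111438964 /3375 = 33018.95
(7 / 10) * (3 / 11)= 0.19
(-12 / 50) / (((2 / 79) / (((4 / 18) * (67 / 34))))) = -5293 / 1275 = -4.15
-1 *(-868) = 868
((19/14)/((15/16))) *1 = 152/105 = 1.45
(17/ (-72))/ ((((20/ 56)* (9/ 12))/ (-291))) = 11543/ 45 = 256.51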